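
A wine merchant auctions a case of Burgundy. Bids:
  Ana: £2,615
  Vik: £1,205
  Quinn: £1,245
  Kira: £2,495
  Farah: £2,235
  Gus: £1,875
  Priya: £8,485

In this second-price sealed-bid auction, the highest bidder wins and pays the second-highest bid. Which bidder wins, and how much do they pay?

Priya pays £2,615

Second-price sealed-bid auction: the highest bidder wins and pays the second-highest bid.
Bids ranked: 8,485 (Priya) > 2,615 (Ana) > 2,495 (Kira) > 2,235 (Farah) > 1,875 (Gus) > 1,245 (Quinn) > …
Priya wins with the highest bid; price is set by the runner-up at £2,615.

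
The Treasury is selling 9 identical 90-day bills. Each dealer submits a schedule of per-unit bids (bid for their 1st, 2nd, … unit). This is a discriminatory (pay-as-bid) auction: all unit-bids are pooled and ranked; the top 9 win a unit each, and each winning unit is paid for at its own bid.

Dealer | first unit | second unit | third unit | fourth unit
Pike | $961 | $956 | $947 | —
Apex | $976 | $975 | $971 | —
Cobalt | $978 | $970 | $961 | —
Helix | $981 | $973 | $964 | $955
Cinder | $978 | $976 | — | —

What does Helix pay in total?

Helix pays $1,954

Merging the schedules and taking the best 9: 981 (Helix-1), 978 (Cobalt-1), 978 (Cinder-1), 976 (Apex-1), 976 (Cinder-2), 975 (Apex-2), 973 (Helix-2), 971 (Apex-3), 970 (Cobalt-2)
Next rejected bid: $964 (not a price — pay-as-bid).
Helix's winning unit-bids: 981 + 973 = $1,954.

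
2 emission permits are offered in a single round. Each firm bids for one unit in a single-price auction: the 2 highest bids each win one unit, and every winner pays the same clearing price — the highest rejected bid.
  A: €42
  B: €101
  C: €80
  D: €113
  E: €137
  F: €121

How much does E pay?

Bids ranked high→low: 137 (E), 121 (F), 113 (D), 101 (B), …
Winners (2 units): E, F.
First losing bid is D's €113, which sets the uniform price.
E wins → pays €113.

E pays €113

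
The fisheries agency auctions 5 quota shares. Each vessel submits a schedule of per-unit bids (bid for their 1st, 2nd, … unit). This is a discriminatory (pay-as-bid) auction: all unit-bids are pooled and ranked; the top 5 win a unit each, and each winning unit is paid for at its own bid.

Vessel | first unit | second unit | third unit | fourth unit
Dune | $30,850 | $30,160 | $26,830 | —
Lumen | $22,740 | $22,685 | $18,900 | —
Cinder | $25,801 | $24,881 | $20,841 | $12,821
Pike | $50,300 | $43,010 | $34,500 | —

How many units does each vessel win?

Pooled unit-bids ranked (top 5): 50,300 (Pike-1), 43,010 (Pike-2), 34,500 (Pike-3), 30,850 (Dune-1), 30,160 (Dune-2)
Next rejected bid: $26,830 (not a price — pay-as-bid).
Allocation: Dune 2, Pike 3.

Dune 2, Pike 3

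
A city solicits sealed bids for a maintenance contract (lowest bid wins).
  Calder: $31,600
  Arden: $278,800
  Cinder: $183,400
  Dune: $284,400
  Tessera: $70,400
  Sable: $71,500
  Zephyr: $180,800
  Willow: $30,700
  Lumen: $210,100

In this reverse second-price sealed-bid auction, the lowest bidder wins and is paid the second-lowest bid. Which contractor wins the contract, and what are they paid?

Willow is paid $31,600

Reverse second-price sealed-bid auction: the lowest bidder wins and is paid the second-lowest bid.
Sorting bids: 30,700 (Willow) < 31,600 (Calder) < 70,400 (Tessera) < 71,500 (Sable) < 180,800 (Zephyr) < 183,400 (Cinder) < …
Willow wins with the lowest bid; price is set by the runner-up at $31,600.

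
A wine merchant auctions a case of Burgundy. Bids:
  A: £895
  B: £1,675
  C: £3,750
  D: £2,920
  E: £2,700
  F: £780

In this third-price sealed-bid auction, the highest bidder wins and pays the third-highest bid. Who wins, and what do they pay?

C pays £2,700

Third-price sealed-bid auction: the highest bidder wins and pays the third-highest bid.
Bids in order: 3,750 (C) > 2,920 (D) > 2,700 (E) > 1,675 (B) > 895 (A) > 780 (F)
C wins; payment is bid #3 in the ranking = £2,700.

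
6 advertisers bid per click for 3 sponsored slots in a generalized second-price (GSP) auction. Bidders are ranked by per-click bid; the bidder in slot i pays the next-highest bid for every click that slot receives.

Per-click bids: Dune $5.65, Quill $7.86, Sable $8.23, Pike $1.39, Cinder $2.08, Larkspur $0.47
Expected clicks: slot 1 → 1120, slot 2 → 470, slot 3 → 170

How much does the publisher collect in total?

Total revenue: $11812.30

Ranked by bid: $8.23 (Sable) > $7.86 (Quill) > $5.65 (Dune) > $2.08 (Cinder) > …
Slot 1: Sable pays $7.86 × 1120 = $8803.20
Slot 2: Quill pays $5.65 × 470 = $2655.50
Slot 3: Dune pays $2.08 × 170 = $353.60
Total = $11812.30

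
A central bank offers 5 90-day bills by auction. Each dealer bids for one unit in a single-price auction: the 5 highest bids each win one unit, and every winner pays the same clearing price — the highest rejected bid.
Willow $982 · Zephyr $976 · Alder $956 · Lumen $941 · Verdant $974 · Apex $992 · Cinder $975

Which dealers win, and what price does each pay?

Apex, Willow, Zephyr, Cinder, Verdant; each pays $956

Ordering the bids: 992 (Apex), 982 (Willow), 976 (Zephyr), 975 (Cinder), 974 (Verdant), 956 (Alder), 941 (Lumen)
The 5 highest are Apex, Willow, Zephyr, Cinder, Verdant.
Highest unsuccessful bid: $956 → clearing price.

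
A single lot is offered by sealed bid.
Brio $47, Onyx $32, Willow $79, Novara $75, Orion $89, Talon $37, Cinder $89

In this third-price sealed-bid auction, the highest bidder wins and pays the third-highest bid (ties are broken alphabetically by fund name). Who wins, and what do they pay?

Cinder pays $79

Third-price sealed-bid auction: the highest bidder wins and pays the third-highest bid.
Bids in order: 89 (Cinder) > 89 (Orion) > 79 (Willow) > 75 (Novara) > 47 (Brio) > 37 (Talon) > …
Cinder and Orion tie at $89; tie-break gives it to Cinder.
Cinder wins; payment is bid #3 in the ranking = $79.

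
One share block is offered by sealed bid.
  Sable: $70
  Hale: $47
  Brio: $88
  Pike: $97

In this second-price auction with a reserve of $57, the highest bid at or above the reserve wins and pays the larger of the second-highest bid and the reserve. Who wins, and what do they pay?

Pike pays $88

Rule: the highest bid at or above the reserve wins and pays the larger of the second-highest bid and the reserve.
Bids in order: 97 (Pike) > 88 (Brio) > 70 (Sable) > 47 (Hale)
Highest eligible bid: Pike at $97.
max(second-highest $88, reserve $57) = $88; the reserve does not bind.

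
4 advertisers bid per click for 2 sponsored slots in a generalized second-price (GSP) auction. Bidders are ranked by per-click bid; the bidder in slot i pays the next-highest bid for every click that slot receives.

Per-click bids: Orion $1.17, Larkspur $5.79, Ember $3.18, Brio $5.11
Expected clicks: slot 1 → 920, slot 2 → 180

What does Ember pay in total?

Ember pays $0.00

Ranked by bid: $5.79 (Larkspur) > $5.11 (Brio) > $3.18 (Ember) > …
Ember ranks below slot 2 → no slot, pays nothing.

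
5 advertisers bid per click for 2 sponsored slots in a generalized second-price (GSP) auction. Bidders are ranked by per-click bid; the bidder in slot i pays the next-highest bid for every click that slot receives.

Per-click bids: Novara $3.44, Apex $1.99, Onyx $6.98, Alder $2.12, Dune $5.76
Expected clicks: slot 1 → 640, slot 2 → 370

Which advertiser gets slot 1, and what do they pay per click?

Sorting advertisers: $6.98 (Onyx) > $5.76 (Dune) > $3.44 (Novara) > …
Slot 1 goes to the first-ranked bidder, Onyx, who pays the next bid down: $5.76/click.

Onyx; $5.76 per click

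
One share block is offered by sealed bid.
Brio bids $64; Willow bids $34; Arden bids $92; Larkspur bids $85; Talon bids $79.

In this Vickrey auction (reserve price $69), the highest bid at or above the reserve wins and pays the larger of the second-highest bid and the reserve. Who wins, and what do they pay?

Bids in order: 92 (Arden) > 85 (Larkspur) > 79 (Talon) > 64 (Brio) > 34 (Willow)
Highest eligible bid: Arden at $92.
Second-highest bid $85 exceeds the reserve $69 → payment $85.

Arden pays $85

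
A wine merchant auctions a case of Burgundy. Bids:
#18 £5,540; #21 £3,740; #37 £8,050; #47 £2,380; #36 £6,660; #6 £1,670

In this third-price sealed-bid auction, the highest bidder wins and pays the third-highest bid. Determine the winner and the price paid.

Bids in order: 8,050 (#37) > 6,660 (#36) > 5,540 (#18) > 3,740 (#21) > 2,380 (#47) > 1,670 (#6)
#37 is highest; pays the third-highest bid, £5,540.

#37 pays £5,540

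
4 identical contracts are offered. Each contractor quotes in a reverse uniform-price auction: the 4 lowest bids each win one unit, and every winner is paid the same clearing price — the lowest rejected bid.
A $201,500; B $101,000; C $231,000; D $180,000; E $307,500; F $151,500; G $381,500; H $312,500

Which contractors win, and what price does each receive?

Ordering the bids: 101,000 (B), 151,500 (F), 180,000 (D), 201,500 (A), 231,000 (C), 307,500 (E), …
Lowest 4: B, F, D, A.
Lowest unsuccessful bid: $231,000 → clearing price.

B, F, D, A; each is paid $231,000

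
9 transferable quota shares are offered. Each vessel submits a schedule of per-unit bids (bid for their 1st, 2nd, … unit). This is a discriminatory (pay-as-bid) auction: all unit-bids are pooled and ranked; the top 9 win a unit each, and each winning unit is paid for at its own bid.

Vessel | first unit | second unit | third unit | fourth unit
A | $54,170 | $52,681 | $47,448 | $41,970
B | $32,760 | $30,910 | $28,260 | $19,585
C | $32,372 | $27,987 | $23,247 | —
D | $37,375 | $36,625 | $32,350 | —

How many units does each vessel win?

A 4, B 1, C 1, D 3

Pooled unit-bids ranked (top 9): 54,170 (A-1), 52,681 (A-2), 47,448 (A-3), 41,970 (A-4), 37,375 (D-1), 36,625 (D-2), 32,760 (B-1), 32,372 (C-1), 32,350 (D-3)
Next rejected bid: $30,910 (not a price — pay-as-bid).
Allocation: A 4, B 1, C 1, D 3.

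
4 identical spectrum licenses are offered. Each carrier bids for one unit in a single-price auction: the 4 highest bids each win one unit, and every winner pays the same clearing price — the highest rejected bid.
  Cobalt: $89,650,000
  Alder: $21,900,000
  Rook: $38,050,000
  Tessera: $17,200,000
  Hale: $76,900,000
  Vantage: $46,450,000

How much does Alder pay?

Ordering the bids: 89,650,000 (Cobalt), 76,900,000 (Hale), 46,450,000 (Vantage), 38,050,000 (Rook), 21,900,000 (Alder), 17,200,000 (Tessera)
Top 4: Cobalt, Hale, Vantage, Rook.
First losing bid is Alder's $21,900,000, which sets the uniform price.
Alder does not win → pays $0.

Alder pays $0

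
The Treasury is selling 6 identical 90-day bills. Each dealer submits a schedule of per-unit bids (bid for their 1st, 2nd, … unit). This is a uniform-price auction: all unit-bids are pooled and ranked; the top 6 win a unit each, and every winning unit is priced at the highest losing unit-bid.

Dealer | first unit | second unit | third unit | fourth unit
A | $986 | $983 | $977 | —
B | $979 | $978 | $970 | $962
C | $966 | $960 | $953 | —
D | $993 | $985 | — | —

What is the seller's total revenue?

Pooled unit-bids ranked (top 6): 993 (D-1), 986 (A-1), 985 (D-2), 983 (A-2), 979 (B-1), 978 (B-2)
Highest rejected unit-bid = $977.
Allocation: A 2, B 2, D 2. Every unit priced at $977.
Revenue = 6 × 977 = $5,862.

Total revenue: $5,862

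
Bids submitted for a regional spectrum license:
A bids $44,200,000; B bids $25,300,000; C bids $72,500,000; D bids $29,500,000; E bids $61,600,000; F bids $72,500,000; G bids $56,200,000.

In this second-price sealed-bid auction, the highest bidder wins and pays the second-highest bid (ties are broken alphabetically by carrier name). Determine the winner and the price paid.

Bids in order: 72,500,000 (C) > 72,500,000 (F) > 61,600,000 (E) > 56,200,000 (G) > 44,200,000 (A) > 29,500,000 (D) > …
Tie at $72,500,000 → C wins by tie-break.
C wins with the highest bid; price is set by the runner-up at $72,500,000.

C pays $72,500,000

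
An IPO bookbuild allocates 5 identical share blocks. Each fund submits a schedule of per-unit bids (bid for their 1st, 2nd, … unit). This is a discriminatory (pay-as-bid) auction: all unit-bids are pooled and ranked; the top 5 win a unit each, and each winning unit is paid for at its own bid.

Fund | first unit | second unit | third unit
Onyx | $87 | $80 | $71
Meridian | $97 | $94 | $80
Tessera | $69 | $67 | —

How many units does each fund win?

Pooled unit-bids ranked (top 5): 97 (Meridian-1), 94 (Meridian-2), 87 (Onyx-1), 80 (Onyx-2), 80 (Meridian-3)
Next rejected bid: $71 (not a price — pay-as-bid).
Allocation: Meridian 3, Onyx 2.

Meridian 3, Onyx 2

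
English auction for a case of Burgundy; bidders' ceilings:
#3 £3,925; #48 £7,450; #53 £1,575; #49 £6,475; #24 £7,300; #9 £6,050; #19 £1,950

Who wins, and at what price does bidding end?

#48 wins at £7,300

Rule: the price rises until one bidder remains; the winner pays the price at which the last rival dropped out.
Sorting limits: 7,450 (#48) > 7,300 (#24) > 6,475 (#49) > 6,050 (#9) > 3,925 (#3) > 1,950 (#19) > …
Bidding ends when #24 exits at £7,300; #48 takes it.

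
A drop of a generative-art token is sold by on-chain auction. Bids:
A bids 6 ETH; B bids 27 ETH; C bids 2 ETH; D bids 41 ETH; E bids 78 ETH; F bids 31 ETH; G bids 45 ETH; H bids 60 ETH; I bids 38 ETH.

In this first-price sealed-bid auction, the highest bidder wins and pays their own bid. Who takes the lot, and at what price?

Sorting bids: 78 (E) > 60 (H) > 45 (G) > 41 (D) > 38 (I) > 31 (F) > …
E has the highest bid and pays exactly that: 78 ETH.

E pays 78 ETH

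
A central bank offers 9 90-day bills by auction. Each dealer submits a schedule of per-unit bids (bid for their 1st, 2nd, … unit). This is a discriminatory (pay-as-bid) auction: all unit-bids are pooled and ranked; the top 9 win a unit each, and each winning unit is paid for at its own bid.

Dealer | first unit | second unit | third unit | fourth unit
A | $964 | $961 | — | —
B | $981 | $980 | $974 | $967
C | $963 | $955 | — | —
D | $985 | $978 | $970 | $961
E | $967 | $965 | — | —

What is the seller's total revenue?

Total revenue: $8,767

All unit-bids, highest first — top 9: 985 (D-1), 981 (B-1), 980 (B-2), 978 (D-2), 974 (B-3), 970 (D-3), 967 (B-4), 967 (E-1), 965 (E-2)
Next rejected bid: $964 (not a price — pay-as-bid).
Each winning unit pays its own bid.
Revenue = 985 + 981 + 980 + 978 + 974 + 970 + 967 + 967 + 965 = $8,767.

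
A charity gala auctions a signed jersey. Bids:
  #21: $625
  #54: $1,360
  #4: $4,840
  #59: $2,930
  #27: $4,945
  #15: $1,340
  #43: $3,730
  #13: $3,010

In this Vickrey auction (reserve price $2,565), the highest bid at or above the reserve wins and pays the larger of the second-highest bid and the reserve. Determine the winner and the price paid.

Bids ranked: 4,945 (#27) > 4,840 (#4) > 3,730 (#43) > 3,010 (#13) > 2,930 (#59) > 1,360 (#54) > …
Highest eligible bid: #27 at $4,945.
Second-highest bid $4,840 exceeds the reserve $2,565 → payment $4,840.

#27 pays $4,840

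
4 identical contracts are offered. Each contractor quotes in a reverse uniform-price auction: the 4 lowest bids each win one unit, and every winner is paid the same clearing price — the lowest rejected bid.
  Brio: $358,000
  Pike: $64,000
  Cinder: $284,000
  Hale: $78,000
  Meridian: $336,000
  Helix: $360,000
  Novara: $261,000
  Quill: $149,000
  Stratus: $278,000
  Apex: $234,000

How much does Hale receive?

Hale is paid $261,000

Ordering the bids: 64,000 (Pike), 78,000 (Hale), 149,000 (Quill), 234,000 (Apex), 261,000 (Novara), 278,000 (Stratus), …
The 4 lowest are Pike, Hale, Quill, Apex.
Clearing price = lowest rejected bid = $261,000.
Hale wins → is paid $261,000.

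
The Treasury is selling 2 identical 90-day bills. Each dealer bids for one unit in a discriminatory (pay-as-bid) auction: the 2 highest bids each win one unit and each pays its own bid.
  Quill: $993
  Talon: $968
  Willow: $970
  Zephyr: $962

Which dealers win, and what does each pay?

Sorting: 993 (Quill), 970 (Willow), 968 (Talon), 962 (Zephyr)
The 2 highest are Quill, Willow.
Each winner pays its own bid: Quill $993, Willow $970.

Quill $993, Willow $970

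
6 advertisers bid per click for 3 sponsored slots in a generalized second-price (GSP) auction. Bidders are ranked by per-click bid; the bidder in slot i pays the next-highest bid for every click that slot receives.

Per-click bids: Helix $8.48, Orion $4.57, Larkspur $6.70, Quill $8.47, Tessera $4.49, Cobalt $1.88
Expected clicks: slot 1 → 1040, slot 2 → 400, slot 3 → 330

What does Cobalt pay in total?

Cobalt pays $0.00

Ranked by bid: $8.48 (Helix) > $8.47 (Quill) > $6.70 (Larkspur) > $4.57 (Orion) > …
Cobalt ranks below slot 3 → no slot, pays nothing.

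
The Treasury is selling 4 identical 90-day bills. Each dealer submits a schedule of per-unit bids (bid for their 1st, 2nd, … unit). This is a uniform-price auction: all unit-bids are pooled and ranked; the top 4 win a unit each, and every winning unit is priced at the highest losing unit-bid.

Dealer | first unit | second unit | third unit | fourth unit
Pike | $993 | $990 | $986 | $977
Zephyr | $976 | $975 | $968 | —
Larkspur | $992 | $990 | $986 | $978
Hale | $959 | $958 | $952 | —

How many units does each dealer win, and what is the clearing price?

Larkspur 2, Pike 2; clearing price $986

All unit-bids, highest first — top 4: 993 (Pike-1), 992 (Larkspur-1), 990 (Pike-2), 990 (Larkspur-2)
Highest rejected unit-bid = $986.
Allocation: Larkspur 2, Pike 2.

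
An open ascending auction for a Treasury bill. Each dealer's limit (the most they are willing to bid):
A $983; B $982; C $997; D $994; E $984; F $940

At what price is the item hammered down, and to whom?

Open ascending-bid auction: the price rises until one bidder remains; the winner pays the price at which the last rival dropped out.
Limits in order: 997 (C) > 994 (D) > 984 (E) > 983 (A) > 982 (B) > 940 (F)
Bidding ends when D exits at $994; C takes it.

C wins at $994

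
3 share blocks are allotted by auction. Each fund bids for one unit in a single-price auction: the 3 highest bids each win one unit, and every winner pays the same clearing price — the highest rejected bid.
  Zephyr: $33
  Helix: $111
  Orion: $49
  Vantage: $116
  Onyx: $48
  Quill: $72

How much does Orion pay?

Orion pays $0

Sorting: 116 (Vantage), 111 (Helix), 72 (Quill), 49 (Orion), 48 (Onyx), …
Top 3: Vantage, Helix, Quill.
Clearing price = highest rejected bid = $49.
Orion does not win → pays $0.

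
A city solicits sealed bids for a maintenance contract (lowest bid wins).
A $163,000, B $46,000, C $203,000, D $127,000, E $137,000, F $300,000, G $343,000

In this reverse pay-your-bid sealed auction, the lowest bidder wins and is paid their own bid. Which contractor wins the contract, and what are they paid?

Reverse pay-your-bid sealed auction: the lowest bidder wins and is paid their own bid.
Bids ranked: 46,000 (B) < 127,000 (D) < 137,000 (E) < 163,000 (A) < 203,000 (C) < 300,000 (F) < …
B has the lowest bid and is paid exactly that: $46,000.

B is paid $46,000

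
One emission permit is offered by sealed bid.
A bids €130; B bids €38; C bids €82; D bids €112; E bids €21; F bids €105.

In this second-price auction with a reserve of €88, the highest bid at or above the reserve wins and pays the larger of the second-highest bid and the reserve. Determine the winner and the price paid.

Bids in order: 130 (A) > 112 (D) > 105 (F) > 82 (C) > 38 (B) > 21 (E)
Highest eligible bid: A at €130.
max(second-highest €112, reserve €88) = €112; the reserve does not bind.

A pays €112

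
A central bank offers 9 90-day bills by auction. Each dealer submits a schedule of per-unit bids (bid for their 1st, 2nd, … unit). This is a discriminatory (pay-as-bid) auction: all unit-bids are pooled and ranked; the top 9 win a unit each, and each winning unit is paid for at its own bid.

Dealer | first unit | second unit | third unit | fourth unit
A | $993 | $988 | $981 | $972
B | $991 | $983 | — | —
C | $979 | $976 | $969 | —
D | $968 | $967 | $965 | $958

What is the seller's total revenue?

Pooled unit-bids ranked (top 9): 993 (A-1), 991 (B-1), 988 (A-2), 983 (B-2), 981 (A-3), 979 (C-1), 976 (C-2), 972 (A-4), 969 (C-3)
Next rejected bid: $968 (not a price — pay-as-bid).
Each winning unit pays its own bid.
Revenue = 993 + 991 + 988 + 983 + 981 + 979 + 976 + 972 + 969 = $8,832.

Total revenue: $8,832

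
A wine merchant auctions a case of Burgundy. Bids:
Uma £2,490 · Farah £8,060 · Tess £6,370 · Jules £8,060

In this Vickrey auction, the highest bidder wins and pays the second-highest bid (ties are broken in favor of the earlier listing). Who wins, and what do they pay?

Sorting bids: 8,060 (Farah) > 8,060 (Jules) > 6,370 (Tess) > 2,490 (Uma)
Farah and Jules tie at £8,060; tie-break gives it to Farah.
Farah is highest; pays the second-highest bid, £8,060.

Farah pays £8,060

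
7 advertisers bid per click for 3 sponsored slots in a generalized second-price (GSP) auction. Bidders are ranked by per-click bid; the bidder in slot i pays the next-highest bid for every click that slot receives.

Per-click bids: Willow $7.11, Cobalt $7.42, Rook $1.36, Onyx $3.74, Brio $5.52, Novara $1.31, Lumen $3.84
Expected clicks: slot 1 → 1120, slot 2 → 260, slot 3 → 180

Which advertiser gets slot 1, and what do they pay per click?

Sorting advertisers: $7.42 (Cobalt) > $7.11 (Willow) > $5.52 (Brio) > $3.84 (Lumen) > …
Slot 1 goes to the first-ranked bidder, Cobalt, who pays the next bid down: $7.11/click.

Cobalt; $7.11 per click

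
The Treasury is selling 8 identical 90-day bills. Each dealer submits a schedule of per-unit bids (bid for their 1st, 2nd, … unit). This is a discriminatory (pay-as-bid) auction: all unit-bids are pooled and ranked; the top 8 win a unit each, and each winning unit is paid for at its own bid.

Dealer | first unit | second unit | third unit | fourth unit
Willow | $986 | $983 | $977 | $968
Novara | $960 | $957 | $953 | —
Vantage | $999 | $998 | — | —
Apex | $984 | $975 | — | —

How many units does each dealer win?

Apex 2, Vantage 2, Willow 4

All unit-bids, highest first — top 8: 999 (Vantage-1), 998 (Vantage-2), 986 (Willow-1), 984 (Apex-1), 983 (Willow-2), 977 (Willow-3), 975 (Apex-2), 968 (Willow-4)
Next rejected bid: $960 (not a price — pay-as-bid).
Allocation: Apex 2, Vantage 2, Willow 4.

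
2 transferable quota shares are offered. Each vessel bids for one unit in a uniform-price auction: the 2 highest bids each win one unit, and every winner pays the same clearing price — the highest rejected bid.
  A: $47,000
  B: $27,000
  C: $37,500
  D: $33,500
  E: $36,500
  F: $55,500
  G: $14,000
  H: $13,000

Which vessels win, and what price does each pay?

F, A; each pays $37,500

Ordering the bids: 55,500 (F), 47,000 (A), 37,500 (C), 36,500 (E), …
Top 2: F, A.
Highest unsuccessful bid: $37,500 → clearing price.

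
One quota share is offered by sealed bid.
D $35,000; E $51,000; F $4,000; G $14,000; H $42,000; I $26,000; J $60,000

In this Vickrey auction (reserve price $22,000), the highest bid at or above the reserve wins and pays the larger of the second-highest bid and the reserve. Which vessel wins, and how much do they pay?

J pays $51,000

Rule: the highest bid at or above the reserve wins and pays the larger of the second-highest bid and the reserve.
Bids ranked: 60,000 (J) > 51,000 (E) > 42,000 (H) > 35,000 (D) > 26,000 (I) > 14,000 (G) > …
J has the top bid at or above the reserve ($60,000).
Second-highest bid $51,000 exceeds the reserve $22,000 → payment $51,000.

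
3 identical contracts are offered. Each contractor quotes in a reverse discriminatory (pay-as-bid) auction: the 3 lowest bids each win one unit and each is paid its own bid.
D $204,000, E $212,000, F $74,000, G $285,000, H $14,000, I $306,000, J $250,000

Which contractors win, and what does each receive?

Bids ranked low→high: 14,000 (H), 74,000 (F), 204,000 (D), 212,000 (E), 250,000 (J), …
The 3 lowest are H, F, D.
Each winner is paid its own bid: H $14,000, F $74,000, D $204,000.

H $14,000, F $74,000, D $204,000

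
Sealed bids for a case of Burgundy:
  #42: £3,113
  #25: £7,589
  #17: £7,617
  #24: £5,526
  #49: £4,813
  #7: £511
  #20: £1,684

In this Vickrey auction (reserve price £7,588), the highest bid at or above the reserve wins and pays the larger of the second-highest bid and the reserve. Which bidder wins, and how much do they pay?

#17 pays £7,589

Vickrey auction (reserve price £7,588): the highest bid at or above the reserve wins and pays the larger of the second-highest bid and the reserve.
Bids ranked: 7,617 (#17) > 7,589 (#25) > 5,526 (#24) > 4,813 (#49) > 3,113 (#42) > 1,684 (#20) > …
#17 has the top bid at or above the reserve (£7,617).
max(second-highest £7,589, reserve £7,588) = £7,589; the reserve does not bind.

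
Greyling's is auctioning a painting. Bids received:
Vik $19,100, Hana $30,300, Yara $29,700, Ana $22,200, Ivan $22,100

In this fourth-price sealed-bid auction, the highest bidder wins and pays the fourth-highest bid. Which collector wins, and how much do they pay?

Hana pays $22,100

Bids in order: 30,300 (Hana) > 29,700 (Yara) > 22,200 (Ana) > 22,100 (Ivan) > 19,100 (Vik)
Hana is highest; pays the fourth-highest bid, $22,100.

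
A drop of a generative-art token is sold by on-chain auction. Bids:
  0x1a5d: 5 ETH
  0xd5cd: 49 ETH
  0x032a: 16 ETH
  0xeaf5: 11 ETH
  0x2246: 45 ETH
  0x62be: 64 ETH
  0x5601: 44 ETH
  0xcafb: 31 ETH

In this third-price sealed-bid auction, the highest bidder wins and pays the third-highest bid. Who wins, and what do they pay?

0x62be pays 45 ETH

Rule: the highest bidder wins and pays the third-highest bid.
Bids in order: 64 (0x62be) > 49 (0xd5cd) > 45 (0x2246) > 44 (0x5601) > 31 (0xcafb) > 16 (0x032a) > …
0x62be wins; payment is bid #3 in the ranking = 45 ETH.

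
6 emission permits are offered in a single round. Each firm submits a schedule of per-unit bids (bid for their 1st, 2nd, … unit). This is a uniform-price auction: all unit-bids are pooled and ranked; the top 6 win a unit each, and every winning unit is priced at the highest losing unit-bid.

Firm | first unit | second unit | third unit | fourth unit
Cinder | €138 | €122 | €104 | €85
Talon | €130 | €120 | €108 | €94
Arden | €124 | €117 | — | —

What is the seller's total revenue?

Total revenue: €648

Pooled unit-bids ranked (top 6): 138 (Cinder-1), 130 (Talon-1), 124 (Arden-1), 122 (Cinder-2), 120 (Talon-2), 117 (Arden-2)
The (k+1)-th unit-bid is €108.
Allocation: Arden 2, Cinder 2, Talon 2. Every unit priced at €108.
Revenue = 6 × 108 = €648.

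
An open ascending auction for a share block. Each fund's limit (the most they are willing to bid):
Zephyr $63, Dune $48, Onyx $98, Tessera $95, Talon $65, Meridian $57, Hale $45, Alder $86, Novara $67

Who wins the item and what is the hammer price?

Onyx wins at $95

Sorting limits: 98 (Onyx) > 95 (Tessera) > 86 (Alder) > 67 (Novara) > 65 (Talon) > 63 (Zephyr) > …
Once the price passes $95, only Onyx is left; the hammer falls at Tessera's limit of $95.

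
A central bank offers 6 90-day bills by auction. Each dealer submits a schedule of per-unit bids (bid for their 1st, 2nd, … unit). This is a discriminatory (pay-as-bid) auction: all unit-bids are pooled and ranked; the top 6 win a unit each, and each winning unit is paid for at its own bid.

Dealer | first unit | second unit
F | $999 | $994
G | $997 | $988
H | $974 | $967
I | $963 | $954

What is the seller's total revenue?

Total revenue: $5,919

Merging the schedules and taking the best 6: 999 (F-1), 997 (G-1), 994 (F-2), 988 (G-2), 974 (H-1), 967 (H-2)
Next rejected bid: $963 (not a price — pay-as-bid).
Each winning unit pays its own bid.
Revenue = 999 + 997 + 994 + 988 + 974 + 967 = $5,919.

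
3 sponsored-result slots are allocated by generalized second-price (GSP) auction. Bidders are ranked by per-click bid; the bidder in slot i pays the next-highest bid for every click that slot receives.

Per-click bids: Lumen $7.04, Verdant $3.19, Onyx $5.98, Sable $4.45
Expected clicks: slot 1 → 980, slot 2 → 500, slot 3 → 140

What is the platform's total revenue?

Total revenue: $8532.00

Per-click bids in order: $7.04 (Lumen) > $5.98 (Onyx) > $4.45 (Sable) > $3.19 (Verdant)
Slot 1: Lumen pays $5.98 × 980 = $5860.40
Slot 2: Onyx pays $4.45 × 500 = $2225.00
Slot 3: Sable pays $3.19 × 140 = $446.60
Total = $8532.00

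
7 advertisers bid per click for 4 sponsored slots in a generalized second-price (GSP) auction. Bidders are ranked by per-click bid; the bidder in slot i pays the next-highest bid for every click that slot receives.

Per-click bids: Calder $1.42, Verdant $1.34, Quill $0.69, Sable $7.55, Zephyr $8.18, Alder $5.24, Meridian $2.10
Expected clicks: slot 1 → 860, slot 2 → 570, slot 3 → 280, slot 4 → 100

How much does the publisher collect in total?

Sorting advertisers: $8.18 (Zephyr) > $7.55 (Sable) > $5.24 (Alder) > $2.10 (Meridian) > $1.42 (Calder) > …
Slot 1: Zephyr pays $7.55 × 860 = $6493.00
Slot 2: Sable pays $5.24 × 570 = $2986.80
Slot 3: Alder pays $2.10 × 280 = $588.00
Slot 4: Meridian pays $1.42 × 100 = $142.00
Total = $10209.80

Total revenue: $10209.80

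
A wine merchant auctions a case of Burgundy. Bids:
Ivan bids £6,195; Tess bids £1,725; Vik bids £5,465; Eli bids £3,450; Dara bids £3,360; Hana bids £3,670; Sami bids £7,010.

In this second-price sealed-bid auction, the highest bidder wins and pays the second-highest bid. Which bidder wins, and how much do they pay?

Bids in order: 7,010 (Sami) > 6,195 (Ivan) > 5,465 (Vik) > 3,670 (Hana) > 3,450 (Eli) > 3,360 (Dara) > …
Second-price: Sami pays Ivan's bid of £6,195.

Sami pays £6,195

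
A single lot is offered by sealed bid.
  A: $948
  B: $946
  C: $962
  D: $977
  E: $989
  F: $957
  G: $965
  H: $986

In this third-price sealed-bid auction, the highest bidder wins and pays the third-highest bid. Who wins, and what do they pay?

Bids ranked: 989 (E) > 986 (H) > 977 (D) > 965 (G) > 962 (C) > 957 (F) > …
E is highest; pays the third-highest bid, $977.

E pays $977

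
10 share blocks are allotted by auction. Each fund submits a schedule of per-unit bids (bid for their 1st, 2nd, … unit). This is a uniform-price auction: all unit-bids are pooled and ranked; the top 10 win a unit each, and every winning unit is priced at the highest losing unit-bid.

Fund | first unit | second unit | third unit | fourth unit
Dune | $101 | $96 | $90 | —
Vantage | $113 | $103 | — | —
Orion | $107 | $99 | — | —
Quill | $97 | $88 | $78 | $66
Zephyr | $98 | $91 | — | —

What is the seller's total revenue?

All unit-bids, highest first — top 10: 113 (Vantage-1), 107 (Orion-1), 103 (Vantage-2), 101 (Dune-1), 99 (Orion-2), 98 (Zephyr-1), 97 (Quill-1), 96 (Dune-2), 91 (Zephyr-2), 90 (Dune-3)
First bid not allocated: $88.
Allocation: Dune 3, Orion 2, Quill 1, Vantage 2, Zephyr 2. Every unit priced at $88.
Revenue = 10 × 88 = $880.

Total revenue: $880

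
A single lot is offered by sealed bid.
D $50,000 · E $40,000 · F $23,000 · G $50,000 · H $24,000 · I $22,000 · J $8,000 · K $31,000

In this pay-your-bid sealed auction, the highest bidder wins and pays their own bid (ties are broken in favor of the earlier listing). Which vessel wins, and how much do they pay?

D pays $50,000

Bids in order: 50,000 (D) > 50,000 (G) > 40,000 (E) > 31,000 (K) > 24,000 (H) > 23,000 (F) > …
Tie at $50,000 → D wins by tie-break.
D is highest → pays own bid, $50,000.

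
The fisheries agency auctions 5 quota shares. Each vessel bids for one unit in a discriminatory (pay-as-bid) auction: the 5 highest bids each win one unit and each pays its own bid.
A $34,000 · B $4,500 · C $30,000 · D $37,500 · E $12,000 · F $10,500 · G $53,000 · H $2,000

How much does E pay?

E pays $12,000

Bids ranked high→low: 53,000 (G), 37,500 (D), 34,000 (A), 30,000 (C), 12,000 (E), 10,500 (F), 4,500 (B), …
Top 5: G, D, A, C, E.
E wins → own bid $12,000.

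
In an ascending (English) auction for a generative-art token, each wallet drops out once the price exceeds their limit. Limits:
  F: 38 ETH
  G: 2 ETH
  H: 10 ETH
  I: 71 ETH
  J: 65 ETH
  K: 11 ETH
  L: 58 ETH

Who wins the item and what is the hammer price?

Limits ranked: 71 (I) > 65 (J) > 58 (L) > 38 (F) > 11 (K) > 10 (H) > …
Bidding ends when J exits at 65 ETH; I takes it.

I wins at 65 ETH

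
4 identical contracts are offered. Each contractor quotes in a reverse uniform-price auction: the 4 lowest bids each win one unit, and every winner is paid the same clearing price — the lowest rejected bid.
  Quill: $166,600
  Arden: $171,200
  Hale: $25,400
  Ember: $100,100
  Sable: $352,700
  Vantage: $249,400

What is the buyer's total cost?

Sorting: 25,400 (Hale), 100,100 (Ember), 166,600 (Quill), 171,200 (Arden), 249,400 (Vantage), 352,700 (Sable)
Lowest 4: Hale, Ember, Quill, Arden.
First losing bid is Vantage's $249,400, which sets the uniform price.
Total cost = 4 × $249,400 = $997,600.

Total cost: $997,600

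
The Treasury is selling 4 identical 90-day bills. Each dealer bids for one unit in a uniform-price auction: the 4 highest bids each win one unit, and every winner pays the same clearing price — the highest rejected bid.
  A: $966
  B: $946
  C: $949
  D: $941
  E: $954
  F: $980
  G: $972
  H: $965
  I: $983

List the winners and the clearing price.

I, F, G, A; each pays $965

Bids ranked high→low: 983 (I), 980 (F), 972 (G), 966 (A), 965 (H), 954 (E), …
The 4 highest are I, F, G, A.
Clearing price = highest rejected bid = $965.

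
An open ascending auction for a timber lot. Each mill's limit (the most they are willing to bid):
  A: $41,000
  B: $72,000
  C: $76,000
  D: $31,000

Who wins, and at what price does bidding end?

Limits ranked: 76,000 (C) > 72,000 (B) > 41,000 (A) > 31,000 (D)
B is the last rival to drop out, at $72,000; C remains and wins at that price.

C wins at $72,000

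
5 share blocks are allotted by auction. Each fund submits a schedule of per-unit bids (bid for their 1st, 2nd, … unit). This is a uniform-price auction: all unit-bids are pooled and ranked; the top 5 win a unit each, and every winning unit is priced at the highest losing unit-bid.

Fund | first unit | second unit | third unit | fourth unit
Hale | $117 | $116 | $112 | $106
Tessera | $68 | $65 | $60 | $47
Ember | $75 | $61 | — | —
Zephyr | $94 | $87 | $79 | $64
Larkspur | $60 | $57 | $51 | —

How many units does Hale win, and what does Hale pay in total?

Hale: 4 units, pays $348

Pooled unit-bids ranked (top 5): 117 (Hale-1), 116 (Hale-2), 112 (Hale-3), 106 (Hale-4), 94 (Zephyr-1)
The (k+1)-th unit-bid is $87.
Hale wins 4 unit(s) at $87 each.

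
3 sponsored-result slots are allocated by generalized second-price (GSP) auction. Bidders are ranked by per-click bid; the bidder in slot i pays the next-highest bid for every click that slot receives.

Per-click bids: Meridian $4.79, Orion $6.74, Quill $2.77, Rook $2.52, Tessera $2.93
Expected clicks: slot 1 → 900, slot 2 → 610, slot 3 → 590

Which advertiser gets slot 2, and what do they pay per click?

Sorting advertisers: $6.74 (Orion) > $4.79 (Meridian) > $2.93 (Tessera) > $2.77 (Quill) > …
Slot 2 goes to the second-ranked bidder, Meridian, who pays the next bid down: $2.93/click.

Meridian; $2.93 per click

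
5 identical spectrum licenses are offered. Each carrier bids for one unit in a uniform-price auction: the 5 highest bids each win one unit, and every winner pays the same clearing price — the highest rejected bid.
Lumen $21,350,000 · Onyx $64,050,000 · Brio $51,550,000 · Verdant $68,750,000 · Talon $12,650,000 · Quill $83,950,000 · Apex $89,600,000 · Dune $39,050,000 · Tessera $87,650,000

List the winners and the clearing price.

Bids ranked high→low: 89,600,000 (Apex), 87,650,000 (Tessera), 83,950,000 (Quill), 68,750,000 (Verdant), 64,050,000 (Onyx), 51,550,000 (Brio), 39,050,000 (Dune), …
Top 5: Apex, Tessera, Quill, Verdant, Onyx.
Highest unsuccessful bid: $51,550,000 → clearing price.

Apex, Tessera, Quill, Verdant, Onyx; each pays $51,550,000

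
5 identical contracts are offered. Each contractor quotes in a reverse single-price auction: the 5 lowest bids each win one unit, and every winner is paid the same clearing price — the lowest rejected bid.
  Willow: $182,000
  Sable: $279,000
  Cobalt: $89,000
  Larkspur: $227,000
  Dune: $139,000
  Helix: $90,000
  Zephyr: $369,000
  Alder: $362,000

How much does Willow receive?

Sorting: 89,000 (Cobalt), 90,000 (Helix), 139,000 (Dune), 182,000 (Willow), 227,000 (Larkspur), 279,000 (Sable), 362,000 (Alder), …
Lowest 5: Cobalt, Helix, Dune, Willow, Larkspur.
Lowest unsuccessful bid: $279,000 → clearing price.
Willow wins → is paid $279,000.

Willow is paid $279,000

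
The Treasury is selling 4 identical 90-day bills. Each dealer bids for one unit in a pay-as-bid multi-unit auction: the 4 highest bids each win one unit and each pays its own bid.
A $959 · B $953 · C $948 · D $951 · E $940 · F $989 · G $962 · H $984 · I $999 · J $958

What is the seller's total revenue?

Total revenue: $3,934

Sorting: 999 (I), 989 (F), 984 (H), 962 (G), 959 (A), 958 (J), …
Top 4: I, F, H, G.
Total revenue = 999 + 989 + 984 + 962 = $3,934.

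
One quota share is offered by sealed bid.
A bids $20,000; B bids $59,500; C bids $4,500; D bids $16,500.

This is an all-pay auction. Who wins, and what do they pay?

Rule: the highest bidder wins the item, but every bidder pays their own bid.
Sorting bids: 59,500 (B) > 20,000 (A) > 16,500 (D) > 4,500 (C)
B wins with the top bid; all bids are sunk regardless.

B pays $59,500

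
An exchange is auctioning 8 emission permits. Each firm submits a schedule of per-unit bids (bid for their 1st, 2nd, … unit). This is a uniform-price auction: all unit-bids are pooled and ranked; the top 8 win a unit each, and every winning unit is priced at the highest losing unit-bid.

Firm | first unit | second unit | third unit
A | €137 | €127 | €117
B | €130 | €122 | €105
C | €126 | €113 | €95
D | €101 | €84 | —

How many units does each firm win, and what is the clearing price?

All unit-bids, highest first — top 8: 137 (A-1), 130 (B-1), 127 (A-2), 126 (C-1), 122 (B-2), 117 (A-3), 113 (C-2), 105 (B-3)
The (k+1)-th unit-bid is €101.
Allocation: A 3, B 3, C 2.

A 3, B 3, C 2; clearing price €101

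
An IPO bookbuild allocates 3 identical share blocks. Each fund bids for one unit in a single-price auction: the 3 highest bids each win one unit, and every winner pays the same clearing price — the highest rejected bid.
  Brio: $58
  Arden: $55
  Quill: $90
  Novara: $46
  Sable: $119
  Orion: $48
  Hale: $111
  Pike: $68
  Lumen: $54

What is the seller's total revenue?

Total revenue: $204

Bids ranked high→low: 119 (Sable), 111 (Hale), 90 (Quill), 68 (Pike), 58 (Brio), …
Top 3: Sable, Hale, Quill.
Clearing price = highest rejected bid = $68.
Total revenue = 3 × $68 = $204.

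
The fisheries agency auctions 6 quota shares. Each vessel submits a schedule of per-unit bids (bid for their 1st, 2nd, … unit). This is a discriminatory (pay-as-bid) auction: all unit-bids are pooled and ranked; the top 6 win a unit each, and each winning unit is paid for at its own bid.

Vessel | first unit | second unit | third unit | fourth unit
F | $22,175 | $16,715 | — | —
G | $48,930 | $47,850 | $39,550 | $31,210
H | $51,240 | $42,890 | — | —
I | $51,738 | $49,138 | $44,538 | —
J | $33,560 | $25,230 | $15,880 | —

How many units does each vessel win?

Merging the schedules and taking the best 6: 51,738 (I-1), 51,240 (H-1), 49,138 (I-2), 48,930 (G-1), 47,850 (G-2), 44,538 (I-3)
Next rejected bid: $42,890 (not a price — pay-as-bid).
Allocation: G 2, H 1, I 3.

G 2, H 1, I 3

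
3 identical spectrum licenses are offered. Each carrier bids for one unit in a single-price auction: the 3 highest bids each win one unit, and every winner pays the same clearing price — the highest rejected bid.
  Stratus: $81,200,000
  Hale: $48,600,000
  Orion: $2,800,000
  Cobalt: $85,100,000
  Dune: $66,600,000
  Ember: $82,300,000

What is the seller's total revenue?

Total revenue: $199,800,000

Bids ranked high→low: 85,100,000 (Cobalt), 82,300,000 (Ember), 81,200,000 (Stratus), 66,600,000 (Dune), 48,600,000 (Hale), …
Top 3: Cobalt, Ember, Stratus.
First losing bid is Dune's $66,600,000, which sets the uniform price.
Total revenue = 3 × $66,600,000 = $199,800,000.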